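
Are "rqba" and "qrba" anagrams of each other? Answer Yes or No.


String 1: 'rqba' -> sorted: 'abqr'
String 2: 'qrba' -> sorted: 'abqr'
Compare sorted forms: 'abqr' == 'abqr'
Anagram: Yes


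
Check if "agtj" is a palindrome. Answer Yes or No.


Input string: 'agtj'
Reversed: 'jtga'
Compare pairs: s[0]='a' vs s[3]='j' (mismatch), s[1]='g' vs s[2]='t' (mismatch)
Palindrome: No


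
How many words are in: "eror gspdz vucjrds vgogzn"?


Input string: 'eror gspdz vucjrds vgogzn'
Operation: split by spaces
Words found: 'eror', 'gspdz', 'vucjrds', 'vgogzn'
Word count: 4


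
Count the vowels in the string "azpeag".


Input string: 'azpeag'
Operation: count vowels (a, e, i, o, u)
Scan: s[0]='a' (vowel), s[1]='z', s[2]='p', s[3]='e' (vowel), s[4]='a' (vowel), s[5]='g'
Vowels found: 3
Result: 3


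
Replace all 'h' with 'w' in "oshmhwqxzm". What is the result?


Input string: 'oshmhwqxzm'
Operation: replace 'h' with 'w'
Positions of 'h': 2, 4
After replacement: oswmwwqxzm


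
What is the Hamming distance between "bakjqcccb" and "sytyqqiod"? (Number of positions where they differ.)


String 1: 'bakjqcccb'
String 2: 'sytyqqiod'
Compare each position: pos 0: 'b'!='s', pos 1: 'a'!='y', pos 2: 'k'!='t', pos 3: 'j'!='y', pos 4: 'q'=='q', pos 5: 'c'!='q', pos 6: 'c'!='i', pos 7: 'c'!='o', pos 8: 'b'!='d'
Differing positions: 8
Hamming distance: 8


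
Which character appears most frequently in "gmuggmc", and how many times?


Input: 'gmuggmc'
Operation: tally each character
Counts: 'c':1, 'g':3, 'm':2, 'u':1
Maximum: 'g' appears 3 times


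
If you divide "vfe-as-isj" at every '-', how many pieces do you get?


Input string: 'vfe-as-isj'
Delimiter: '-'
Split result: 'vfe', 'as', 'isj'
Number of parts: 3


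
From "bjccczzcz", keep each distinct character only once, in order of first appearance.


Input: 'bjccczzcz'
Operation: keep first occurrence of each character
Scan: s[0]='b' new -> keep; s[1]='j' new -> keep; s[2]='c' new -> keep; s[3]='c' seen -> skip; s[4]='c' seen -> skip; s[5]='z' new -> keep; s[6]='z' seen -> skip; s[7]='c' seen -> skip; s[8]='z' seen -> skip
Result: bjcz


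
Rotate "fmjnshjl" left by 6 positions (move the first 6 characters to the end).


Input: 'fmjnshjl', shift = 6
Operation: split at index 6 and swap parts
Front part s[0:6] = 'fmjnsh'
Back part s[6:] = 'jl'
Rotated = back + front = 'jl' + 'fmjnsh'
Result: jlfmjnsh


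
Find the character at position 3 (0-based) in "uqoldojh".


Input string: 'uqoldojh'
Operation: get character at index 3
Index mapping: s[0]='u', s[1]='q', s[2]='o', s[3]='l'
Result: 'l'


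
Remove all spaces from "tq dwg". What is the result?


Input string: 'tq dwg'
Operation: remove all spaces
Words: 'tq', 'dwg'
Join without spaces: tqdwg


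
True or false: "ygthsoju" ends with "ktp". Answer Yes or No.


Input string: 'ygthsoju'
Suffix to check: 'ktp'
Last 3 characters of input: 'oju'
Match: False
Result: No


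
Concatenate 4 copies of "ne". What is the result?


Input string: 'ne'
Operation: repeat 4 times
Concatenation: 'ne' + 'ne' + 'ne' + 'ne'
Result: nenenene


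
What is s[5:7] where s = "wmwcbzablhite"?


Input string: 'wmwcbzablhite'
Operation: slice [5:7]
Extract characters: s[5]='z', s[6]='a'
Result: za


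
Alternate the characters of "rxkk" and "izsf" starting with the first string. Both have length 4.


String 1: 'rxkk'
String 2: 'izsf'
Operation: alternate characters
Pairs: 'r'+'i', 'x'+'z', 'k'+'s', 'k'+'f'
Result: rixzkskf


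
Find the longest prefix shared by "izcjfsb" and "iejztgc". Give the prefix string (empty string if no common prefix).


String 1: 'izcjfsb'
String 2: 'iejztgc'
Compare position by position:
pos 0: 'i' vs 'i' match
pos 1: 'z' vs 'e' differ -> stop
Longest common prefix: "i" (length 1)


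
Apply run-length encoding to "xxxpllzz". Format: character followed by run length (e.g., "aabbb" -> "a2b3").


Input: 'xxxpllzz'
Operation: identify consecutive runs
Runs: 'xxx' -> x3, 'p' -> p1, 'll' -> l2, 'zz' -> z2
Encoded: x3p1l2z2


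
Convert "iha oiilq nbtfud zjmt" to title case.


Input string: 'iha oiilq nbtfud zjmt'
Operation: capitalize first letter of each word
Word transformations: 'iha'->'Iha', 'oiilq'->'Oiilq', 'nbtfud'->'Nbtfud', 'zjmt'->'Zjmt'
Result: Iha Oiilq Nbtfud Zjmt


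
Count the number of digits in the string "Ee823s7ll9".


Input string: 'Ee823s7ll9'
Operation: count digit characters (0-9)
Scan: 'E', 'e', '8'(digit), '2'(digit), '3'(digit), 's', '7'(digit), 'l', 'l', '9'(digit)
Digits found: 5
Result: 5


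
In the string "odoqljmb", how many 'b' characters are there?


Input string: 'odoqljmb'
Target character: 'b'
Scan each position: s[7]='b'
Matches found at indices: 7
Total: 1


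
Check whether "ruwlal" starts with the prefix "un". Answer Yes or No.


Input string: 'ruwlal'
Prefix to check: 'un'
First 2 characters of input: 'ru'
Match: False
Result: No


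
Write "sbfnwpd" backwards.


Input string: 'sbfnwpd'
Operation: reverse character order
Original order: 's' -> 'b' -> 'f' -> 'n' -> 'w' -> 'p' -> 'd'
Reversed order: 'd' -> 'p' -> 'w' -> 'n' -> 'f' -> 'b' -> 's'
Result: dpwnfbs


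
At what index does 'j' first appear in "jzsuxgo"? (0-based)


Input string: 'jzsuxgo'
Target: 'j'
Scanning left to right: s[0]='j'
First match at index: 0


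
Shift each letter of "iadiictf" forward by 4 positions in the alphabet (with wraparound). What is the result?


Input: 'iadiictf', shift = 4
Operation: for each letter, (position + 4) mod 26
Mapping: 'i'(8+4=12)->'m', 'a'(0+4=4)->'e', 'd'(3+4=7)->'h', 'i'(8+4=12)->'m', 'i'(8+4=12)->'m', 'c'(2+4=6)->'g', 't'(19+4=23)->'x', 'f'(5+4=9)->'j'
Result: mehmmgxj


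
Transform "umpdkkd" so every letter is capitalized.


Input string: 'umpdkkd'
Operation: convert each letter to uppercase
Mapping: 'u'->'U', 'm'->'M', 'p'->'P', 'd'->'D', 'k'->'K', 'k'->'K', 'd'->'D'
Result: UMPDKKD


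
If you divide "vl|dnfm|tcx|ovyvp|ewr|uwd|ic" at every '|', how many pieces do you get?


Input string: 'vl|dnfm|tcx|ovyvp|ewr|uwd|ic'
Delimiter: '|'
Split result: 'vl', 'dnfm', 'tcx', 'ovyvp', 'ewr', 'uwd', 'ic'
Number of parts: 7


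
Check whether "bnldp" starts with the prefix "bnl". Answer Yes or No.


Input string: 'bnldp'
Prefix to check: 'bnl'
First 3 characters of input: 'bnl'
Match: True
Result: Yes


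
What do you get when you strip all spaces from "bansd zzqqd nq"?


Input string: 'bansd zzqqd nq'
Operation: remove all spaces
Words: 'bansd', 'zzqqd', 'nq'
Join without spaces: bansdzzqqdnq


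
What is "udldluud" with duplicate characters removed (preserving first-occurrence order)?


Input: 'udldluud'
Operation: keep first occurrence of each character
Scan: s[0]='u' new -> keep; s[1]='d' new -> keep; s[2]='l' new -> keep; s[3]='d' seen -> skip; s[4]='l' seen -> skip; s[5]='u' seen -> skip; s[6]='u' seen -> skip; s[7]='d' seen -> skip
Result: udl


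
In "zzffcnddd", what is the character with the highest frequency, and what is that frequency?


Input: 'zzffcnddd'
Operation: tally each character
Counts: 'c':1, 'd':3, 'f':2, 'n':1, 'z':2
Maximum: 'd' appears 3 times


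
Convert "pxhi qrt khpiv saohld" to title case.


Input string: 'pxhi qrt khpiv saohld'
Operation: capitalize first letter of each word
Word transformations: 'pxhi'->'Pxhi', 'qrt'->'Qrt', 'khpiv'->'Khpiv', 'saohld'->'Saohld'
Result: Pxhi Qrt Khpiv Saohld


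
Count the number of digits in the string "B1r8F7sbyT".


Input string: 'B1r8F7sbyT'
Operation: count digit characters (0-9)
Scan: 'B', '1'(digit), 'r', '8'(digit), 'F', '7'(digit), 's', 'b', 'y', 'T'
Digits found: 3
Result: 3


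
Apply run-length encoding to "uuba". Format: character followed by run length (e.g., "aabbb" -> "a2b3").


Input: 'uuba'
Operation: identify consecutive runs
Runs: 'uu' -> u2, 'b' -> b1, 'a' -> a1
Encoded: u2b1a1


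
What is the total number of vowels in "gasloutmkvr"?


Input string: 'gasloutmkvr'
Operation: count vowels (a, e, i, o, u)
Scan: s[0]='g', s[1]='a' (vowel), s[2]='s', s[3]='l', s[4]='o' (vowel), s[5]='u' (vowel), s[6]='t', s[7]='m', s[8]='k', s[9]='v', s[10]='r'
Vowels found: 3
Result: 3


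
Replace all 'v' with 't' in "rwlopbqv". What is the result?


Input string: 'rwlopbqv'
Operation: replace 'v' with 't'
Positions of 'v': 7
After replacement: rwlopbqt


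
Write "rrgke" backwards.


Input string: 'rrgke'
Operation: reverse character order
Original order: 'r' -> 'r' -> 'g' -> 'k' -> 'e'
Reversed order: 'e' -> 'k' -> 'g' -> 'r' -> 'r'
Result: ekgrr


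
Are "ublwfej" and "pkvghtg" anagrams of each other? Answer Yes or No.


String 1: 'ublwfej' -> sorted: 'befjluw'
String 2: 'pkvghtg' -> sorted: 'gghkptv'
Compare sorted forms: 'befjluw' != 'gghkptv'
Anagram: No


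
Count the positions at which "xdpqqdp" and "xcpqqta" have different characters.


String 1: 'xdpqqdp'
String 2: 'xcpqqta'
Compare each position: pos 0: 'x'=='x', pos 1: 'd'!='c', pos 2: 'p'=='p', pos 3: 'q'=='q', pos 4: 'q'=='q', pos 5: 'd'!='t', pos 6: 'p'!='a'
Differing positions: 3
Hamming distance: 3


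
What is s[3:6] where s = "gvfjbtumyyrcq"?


Input string: 'gvfjbtumyyrcq'
Operation: slice [3:6]
Extract characters: s[3]='j', s[4]='b', s[5]='t'
Result: jbt


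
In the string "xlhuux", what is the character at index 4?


Input string: 'xlhuux'
Operation: get character at index 4
Index mapping: s[0]='x', s[1]='l', s[2]='h', s[3]='u', s[4]='u'
Result: 'u'


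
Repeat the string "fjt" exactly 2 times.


Input string: 'fjt'
Operation: repeat 2 times
Concatenation: 'fjt' + 'fjt'
Result: fjtfjt


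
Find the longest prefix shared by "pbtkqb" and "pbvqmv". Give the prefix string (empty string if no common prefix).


String 1: 'pbtkqb'
String 2: 'pbvqmv'
Compare position by position:
pos 0: 'p' vs 'p' match
pos 1: 'b' vs 'b' match
pos 2: 't' vs 'v' differ -> stop
Longest common prefix: "pb" (length 2)


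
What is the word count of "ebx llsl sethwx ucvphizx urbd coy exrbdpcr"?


Input string: 'ebx llsl sethwx ucvphizx urbd coy exrbdpcr'
Operation: split by spaces
Words found: 'ebx', 'llsl', 'sethwx', 'ucvphizx', 'urbd', 'coy', 'exrbdpcr'
Word count: 7


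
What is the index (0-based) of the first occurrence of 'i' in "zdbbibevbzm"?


Input string: 'zdbbibevbzm'
Target: 'i'
Scanning left to right: s[0]='z', s[1]='d', s[2]='b', s[3]='b', s[4]='i'
First match at index: 4


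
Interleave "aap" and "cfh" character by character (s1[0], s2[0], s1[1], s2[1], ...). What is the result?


String 1: 'aap'
String 2: 'cfh'
Operation: alternate characters
Pairs: 'a'+'c', 'a'+'f', 'p'+'h'
Result: acafph


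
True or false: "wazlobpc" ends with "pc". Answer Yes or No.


Input string: 'wazlobpc'
Suffix to check: 'pc'
Last 2 characters of input: 'pc'
Match: True
Result: Yes


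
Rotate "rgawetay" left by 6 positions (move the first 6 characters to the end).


Input: 'rgawetay', shift = 6
Operation: split at index 6 and swap parts
Front part s[0:6] = 'rgawet'
Back part s[6:] = 'ay'
Rotated = back + front = 'ay' + 'rgawet'
Result: ayrgawet


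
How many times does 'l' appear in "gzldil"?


Input string: 'gzldil'
Target character: 'l'
Scan each position: s[2]='l', s[5]='l'
Matches found at indices: 2, 5
Total: 2


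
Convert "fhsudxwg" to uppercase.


Input string: 'fhsudxwg'
Operation: convert each letter to uppercase
Mapping: 'f'->'F', 'h'->'H', 's'->'S', 'u'->'U', 'd'->'D', 'x'->'X', 'w'->'W', 'g'->'G'
Result: FHSUDXWG


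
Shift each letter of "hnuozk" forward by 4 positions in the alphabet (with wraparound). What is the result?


Input: 'hnuozk', shift = 4
Operation: for each letter, (position + 4) mod 26
Mapping: 'h'(7+4=11)->'l', 'n'(13+4=17)->'r', 'u'(20+4=24)->'y', 'o'(14+4=18)->'s', 'z'(25+4=29, 29 mod 26=3)->'d', 'k'(10+4=14)->'o'
Result: lrysdo


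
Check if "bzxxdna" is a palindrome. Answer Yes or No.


Input string: 'bzxxdna'
Reversed: 'andxxzb'
Compare pairs: s[0]='b' vs s[6]='a' (mismatch), s[1]='z' vs s[5]='n' (mismatch), s[2]='x' vs s[4]='d' (mismatch)
Palindrome: No


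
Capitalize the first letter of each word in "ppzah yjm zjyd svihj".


Input string: 'ppzah yjm zjyd svihj'
Operation: capitalize first letter of each word
Word transformations: 'ppzah'->'Ppzah', 'yjm'->'Yjm', 'zjyd'->'Zjyd', 'svihj'->'Svihj'
Result: Ppzah Yjm Zjyd Svihj


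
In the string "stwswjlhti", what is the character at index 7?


Input string: 'stwswjlhti'
Operation: get character at index 7
Index mapping: s[0]='s', s[1]='t', s[2]='w', s[3]='s', s[4]='w', s[5]='j', s[6]='l', s[7]='h'
Result: 'h'


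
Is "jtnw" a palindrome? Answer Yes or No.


Input string: 'jtnw'
Reversed: 'wntj'
Compare pairs: s[0]='j' vs s[3]='w' (mismatch), s[1]='t' vs s[2]='n' (mismatch)
Palindrome: No


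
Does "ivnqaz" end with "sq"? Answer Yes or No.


Input string: 'ivnqaz'
Suffix to check: 'sq'
Last 2 characters of input: 'az'
Match: False
Result: No


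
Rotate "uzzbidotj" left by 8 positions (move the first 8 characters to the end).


Input: 'uzzbidotj', shift = 8
Operation: split at index 8 and swap parts
Front part s[0:8] = 'uzzbidot'
Back part s[8:] = 'j'
Rotated = back + front = 'j' + 'uzzbidot'
Result: juzzbidot


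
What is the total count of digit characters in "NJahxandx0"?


Input string: 'NJahxandx0'
Operation: count digit characters (0-9)
Scan: 'N', 'J', 'a', 'h', 'x', 'a', 'n', 'd', 'x', '0'(digit)
Digits found: 1
Result: 1


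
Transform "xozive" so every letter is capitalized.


Input string: 'xozive'
Operation: convert each letter to uppercase
Mapping: 'x'->'X', 'o'->'O', 'z'->'Z', 'i'->'I', 'v'->'V', 'e'->'E'
Result: XOZIVE


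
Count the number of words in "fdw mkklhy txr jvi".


Input string: 'fdw mkklhy txr jvi'
Operation: split by spaces
Words found: 'fdw', 'mkklhy', 'txr', 'jvi'
Word count: 4


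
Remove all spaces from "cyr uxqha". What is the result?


Input string: 'cyr uxqha'
Operation: remove all spaces
Words: 'cyr', 'uxqha'
Join without spaces: cyruxqha


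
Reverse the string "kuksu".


Input string: 'kuksu'
Operation: reverse character order
Original order: 'k' -> 'u' -> 'k' -> 's' -> 'u'
Reversed order: 'u' -> 's' -> 'k' -> 'u' -> 'k'
Result: uskuk


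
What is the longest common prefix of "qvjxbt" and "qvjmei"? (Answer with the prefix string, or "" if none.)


String 1: 'qvjxbt'
String 2: 'qvjmei'
Compare position by position:
pos 0: 'q' vs 'q' match
pos 1: 'v' vs 'v' match
pos 2: 'j' vs 'j' match
pos 3: 'x' vs 'm' differ -> stop
Longest common prefix: "qvj" (length 3)


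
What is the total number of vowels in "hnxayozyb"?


Input string: 'hnxayozyb'
Operation: count vowels (a, e, i, o, u)
Scan: s[0]='h', s[1]='n', s[2]='x', s[3]='a' (vowel), s[4]='y', s[5]='o' (vowel), s[6]='z', s[7]='y', s[8]='b'
Vowels found: 2
Result: 2


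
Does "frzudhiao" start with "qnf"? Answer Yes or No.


Input string: 'frzudhiao'
Prefix to check: 'qnf'
First 3 characters of input: 'frz'
Match: False
Result: No


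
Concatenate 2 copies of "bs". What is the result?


Input string: 'bs'
Operation: repeat 2 times
Concatenation: 'bs' + 'bs'
Result: bsbs


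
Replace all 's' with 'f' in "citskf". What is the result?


Input string: 'citskf'
Operation: replace 's' with 'f'
Positions of 's': 3
After replacement: citfkf


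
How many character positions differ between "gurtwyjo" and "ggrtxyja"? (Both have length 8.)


String 1: 'gurtwyjo'
String 2: 'ggrtxyja'
Compare each position: pos 0: 'g'=='g', pos 1: 'u'!='g', pos 2: 'r'=='r', pos 3: 't'=='t', pos 4: 'w'!='x', pos 5: 'y'=='y', pos 6: 'j'=='j', pos 7: 'o'!='a'
Differing positions: 3
Hamming distance: 3


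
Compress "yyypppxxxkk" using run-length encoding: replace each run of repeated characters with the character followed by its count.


Input: 'yyypppxxxkk'
Operation: identify consecutive runs
Runs: 'yyy' -> y3, 'ppp' -> p3, 'xxx' -> x3, 'kk' -> k2
Encoded: y3p3x3k2


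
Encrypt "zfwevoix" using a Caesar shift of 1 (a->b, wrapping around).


Input: 'zfwevoix', shift = 1
Operation: for each letter, (position + 1) mod 26
Mapping: 'z'(25+1=26, 26 mod 26=0)->'a', 'f'(5+1=6)->'g', 'w'(22+1=23)->'x', 'e'(4+1=5)->'f', 'v'(21+1=22)->'w', 'o'(14+1=15)->'p', 'i'(8+1=9)->'j', 'x'(23+1=24)->'y'
Result: agxfwpjy


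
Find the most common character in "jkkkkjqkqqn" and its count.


Input: 'jkkkkjqkqqn'
Operation: tally each character
Counts: 'j':2, 'k':5, 'n':1, 'q':3
Maximum: 'k' appears 5 times


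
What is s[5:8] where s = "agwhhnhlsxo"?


Input string: 'agwhhnhlsxo'
Operation: slice [5:8]
Extract characters: s[5]='n', s[6]='h', s[7]='l'
Result: nhl


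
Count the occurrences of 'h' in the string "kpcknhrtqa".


Input string: 'kpcknhrtqa'
Target character: 'h'
Scan each position: s[5]='h'
Matches found at indices: 5
Total: 1


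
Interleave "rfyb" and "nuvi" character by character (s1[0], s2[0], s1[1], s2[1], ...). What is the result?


String 1: 'rfyb'
String 2: 'nuvi'
Operation: alternate characters
Pairs: 'r'+'n', 'f'+'u', 'y'+'v', 'b'+'i'
Result: rnfuyvbi


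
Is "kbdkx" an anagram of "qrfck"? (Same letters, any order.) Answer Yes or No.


String 1: 'qrfck' -> sorted: 'cfkqr'
String 2: 'kbdkx' -> sorted: 'bdkkx'
Compare sorted forms: 'cfkqr' != 'bdkkx'
Anagram: No


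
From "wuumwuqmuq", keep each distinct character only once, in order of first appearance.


Input: 'wuumwuqmuq'
Operation: keep first occurrence of each character
Scan: s[0]='w' new -> keep; s[1]='u' new -> keep; s[2]='u' seen -> skip; s[3]='m' new -> keep; s[4]='w' seen -> skip; s[5]='u' seen -> skip; s[6]='q' new -> keep; s[7]='m' seen -> skip; s[8]='u' seen -> skip; s[9]='q' seen -> skip
Result: wumq


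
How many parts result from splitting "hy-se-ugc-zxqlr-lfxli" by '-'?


Input string: 'hy-se-ugc-zxqlr-lfxli'
Delimiter: '-'
Split result: 'hy', 'se', 'ugc', 'zxqlr', 'lfxli'
Number of parts: 5


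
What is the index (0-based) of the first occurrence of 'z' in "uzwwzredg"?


Input string: 'uzwwzredg'
Target: 'z'
Scanning left to right: s[0]='u', s[1]='z'
First match at index: 1


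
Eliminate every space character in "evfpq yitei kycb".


Input string: 'evfpq yitei kycb'
Operation: remove all spaces
Words: 'evfpq', 'yitei', 'kycb'
Join without spaces: evfpqyiteikycb


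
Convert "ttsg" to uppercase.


Input string: 'ttsg'
Operation: convert each letter to uppercase
Mapping: 't'->'T', 't'->'T', 's'->'S', 'g'->'G'
Result: TTSG


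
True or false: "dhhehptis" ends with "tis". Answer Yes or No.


Input string: 'dhhehptis'
Suffix to check: 'tis'
Last 3 characters of input: 'tis'
Match: True
Result: Yes


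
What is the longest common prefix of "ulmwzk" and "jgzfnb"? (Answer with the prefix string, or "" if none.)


String 1: 'ulmwzk'
String 2: 'jgzfnb'
Compare position by position:
pos 0: 'u' vs 'j' differ -> stop
Longest common prefix: "" (length 0)


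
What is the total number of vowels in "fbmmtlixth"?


Input string: 'fbmmtlixth'
Operation: count vowels (a, e, i, o, u)
Scan: s[0]='f', s[1]='b', s[2]='m', s[3]='m', s[4]='t', s[5]='l', s[6]='i' (vowel), s[7]='x', s[8]='t', s[9]='h'
Vowels found: 1
Result: 1


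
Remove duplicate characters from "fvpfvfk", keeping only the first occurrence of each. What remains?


Input: 'fvpfvfk'
Operation: keep first occurrence of each character
Scan: s[0]='f' new -> keep; s[1]='v' new -> keep; s[2]='p' new -> keep; s[3]='f' seen -> skip; s[4]='v' seen -> skip; s[5]='f' seen -> skip; s[6]='k' new -> keep
Result: fvpk


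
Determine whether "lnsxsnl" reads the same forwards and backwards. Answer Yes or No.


Input string: 'lnsxsnl'
Reversed: 'lnsxsnl'
Compare pairs: s[0]='l' vs s[6]='l' (match), s[1]='n' vs s[5]='n' (match), s[2]='s' vs s[4]='s' (match)
Palindrome: Yes


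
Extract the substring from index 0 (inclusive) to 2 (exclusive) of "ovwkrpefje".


Input string: 'ovwkrpefje'
Operation: slice [0:2]
Extract characters: s[0]='o', s[1]='v'
Result: ov


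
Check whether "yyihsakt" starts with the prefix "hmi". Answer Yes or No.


Input string: 'yyihsakt'
Prefix to check: 'hmi'
First 3 characters of input: 'yyi'
Match: False
Result: No


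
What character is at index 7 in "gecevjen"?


Input string: 'gecevjen'
Operation: get character at index 7
Index mapping: s[0]='g', s[1]='e', s[2]='c', s[3]='e', s[4]='v', s[5]='j', s[6]='e', s[7]='n'
Result: 'n'


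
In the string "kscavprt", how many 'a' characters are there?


Input string: 'kscavprt'
Target character: 'a'
Scan each position: s[3]='a'
Matches found at indices: 3
Total: 1


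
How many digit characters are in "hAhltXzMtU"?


Input string: 'hAhltXzMtU'
Operation: count digit characters (0-9)
Scan: 'h', 'A', 'h', 'l', 't', 'X', 'z', 'M', 't', 'U'
Digits found: 0
Result: 0


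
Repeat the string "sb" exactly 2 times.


Input string: 'sb'
Operation: repeat 2 times
Concatenation: 'sb' + 'sb'
Result: sbsb


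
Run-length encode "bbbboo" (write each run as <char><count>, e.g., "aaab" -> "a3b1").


Input: 'bbbboo'
Operation: identify consecutive runs
Runs: 'bbbb' -> b4, 'oo' -> o2
Encoded: b4o2


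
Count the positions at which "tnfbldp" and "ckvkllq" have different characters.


String 1: 'tnfbldp'
String 2: 'ckvkllq'
Compare each position: pos 0: 't'!='c', pos 1: 'n'!='k', pos 2: 'f'!='v', pos 3: 'b'!='k', pos 4: 'l'=='l', pos 5: 'd'!='l', pos 6: 'p'!='q'
Differing positions: 6
Hamming distance: 6


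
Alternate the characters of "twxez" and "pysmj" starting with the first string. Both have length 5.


String 1: 'twxez'
String 2: 'pysmj'
Operation: alternate characters
Pairs: 't'+'p', 'w'+'y', 'x'+'s', 'e'+'m', 'z'+'j'
Result: tpwyxsemzj


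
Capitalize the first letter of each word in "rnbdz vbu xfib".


Input string: 'rnbdz vbu xfib'
Operation: capitalize first letter of each word
Word transformations: 'rnbdz'->'Rnbdz', 'vbu'->'Vbu', 'xfib'->'Xfib'
Result: Rnbdz Vbu Xfib


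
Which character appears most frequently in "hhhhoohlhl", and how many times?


Input: 'hhhhoohlhl'
Operation: tally each character
Counts: 'h':6, 'l':2, 'o':2
Maximum: 'h' appears 6 times


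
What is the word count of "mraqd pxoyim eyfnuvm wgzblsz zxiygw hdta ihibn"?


Input string: 'mraqd pxoyim eyfnuvm wgzblsz zxiygw hdta ihibn'
Operation: split by spaces
Words found: 'mraqd', 'pxoyim', 'eyfnuvm', 'wgzblsz', 'zxiygw', 'hdta', 'ihibn'
Word count: 7


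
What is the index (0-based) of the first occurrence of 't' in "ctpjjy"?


Input string: 'ctpjjy'
Target: 't'
Scanning left to right: s[0]='c', s[1]='t'
First match at index: 1


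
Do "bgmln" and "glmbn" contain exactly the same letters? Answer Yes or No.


String 1: 'bgmln' -> sorted: 'bglmn'
String 2: 'glmbn' -> sorted: 'bglmn'
Compare sorted forms: 'bglmn' == 'bglmn'
Anagram: Yes


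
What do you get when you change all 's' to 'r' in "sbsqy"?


Input string: 'sbsqy'
Operation: replace 's' with 'r'
Positions of 's': 0, 2
After replacement: rbrqy


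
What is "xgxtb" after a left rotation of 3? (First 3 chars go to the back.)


Input: 'xgxtb', shift = 3
Operation: split at index 3 and swap parts
Front part s[0:3] = 'xgx'
Back part s[3:] = 'tb'
Rotated = back + front = 'tb' + 'xgx'
Result: tbxgx


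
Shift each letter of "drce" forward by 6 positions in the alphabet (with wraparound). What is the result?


Input: 'drce', shift = 6
Operation: for each letter, (position + 6) mod 26
Mapping: 'd'(3+6=9)->'j', 'r'(17+6=23)->'x', 'c'(2+6=8)->'i', 'e'(4+6=10)->'k'
Result: jxik


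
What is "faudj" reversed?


Input string: 'faudj'
Operation: reverse character order
Original order: 'f' -> 'a' -> 'u' -> 'd' -> 'j'
Reversed order: 'j' -> 'd' -> 'u' -> 'a' -> 'f'
Result: jduaf


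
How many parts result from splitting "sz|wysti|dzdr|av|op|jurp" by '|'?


Input string: 'sz|wysti|dzdr|av|op|jurp'
Delimiter: '|'
Split result: 'sz', 'wysti', 'dzdr', 'av', 'op', 'jurp'
Number of parts: 6


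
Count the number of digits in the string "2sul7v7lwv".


Input string: '2sul7v7lwv'
Operation: count digit characters (0-9)
Scan: '2'(digit), 's', 'u', 'l', '7'(digit), 'v', '7'(digit), 'l', 'w', 'v'
Digits found: 3
Result: 3


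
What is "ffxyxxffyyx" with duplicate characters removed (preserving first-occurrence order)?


Input: 'ffxyxxffyyx'
Operation: keep first occurrence of each character
Scan: s[0]='f' new -> keep; s[1]='f' seen -> skip; s[2]='x' new -> keep; s[3]='y' new -> keep; s[4]='x' seen -> skip; s[5]='x' seen -> skip; s[6]='f' seen -> skip; s[7]='f' seen -> skip; s[8]='y' seen -> skip; s[9]='y' seen -> skip; s[10]='x' seen -> skip
Result: fxy


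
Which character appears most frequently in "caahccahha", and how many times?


Input: 'caahccahha'
Operation: tally each character
Counts: 'a':4, 'c':3, 'h':3
Maximum: 'a' appears 4 times


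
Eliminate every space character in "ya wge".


Input string: 'ya wge'
Operation: remove all spaces
Words: 'ya', 'wge'
Join without spaces: yawge


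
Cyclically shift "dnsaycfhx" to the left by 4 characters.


Input: 'dnsaycfhx', shift = 4
Operation: split at index 4 and swap parts
Front part s[0:4] = 'dnsa'
Back part s[4:] = 'ycfhx'
Rotated = back + front = 'ycfhx' + 'dnsa'
Result: ycfhxdnsa


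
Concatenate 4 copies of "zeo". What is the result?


Input string: 'zeo'
Operation: repeat 4 times
Concatenation: 'zeo' + 'zeo' + 'zeo' + 'zeo'
Result: zeozeozeozeo


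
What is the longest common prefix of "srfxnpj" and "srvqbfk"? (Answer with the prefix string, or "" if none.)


String 1: 'srfxnpj'
String 2: 'srvqbfk'
Compare position by position:
pos 0: 's' vs 's' match
pos 1: 'r' vs 'r' match
pos 2: 'f' vs 'v' differ -> stop
Longest common prefix: "sr" (length 2)


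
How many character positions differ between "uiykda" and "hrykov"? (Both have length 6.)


String 1: 'uiykda'
String 2: 'hrykov'
Compare each position: pos 0: 'u'!='h', pos 1: 'i'!='r', pos 2: 'y'=='y', pos 3: 'k'=='k', pos 4: 'd'!='o', pos 5: 'a'!='v'
Differing positions: 4
Hamming distance: 4


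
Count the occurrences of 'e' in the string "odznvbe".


Input string: 'odznvbe'
Target character: 'e'
Scan each position: s[6]='e'
Matches found at indices: 6
Total: 1


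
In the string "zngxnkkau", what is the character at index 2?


Input string: 'zngxnkkau'
Operation: get character at index 2
Index mapping: s[0]='z', s[1]='n', s[2]='g'
Result: 'g'


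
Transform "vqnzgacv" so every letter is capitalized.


Input string: 'vqnzgacv'
Operation: convert each letter to uppercase
Mapping: 'v'->'V', 'q'->'Q', 'n'->'N', 'z'->'Z', 'g'->'G', 'a'->'A', 'c'->'C', 'v'->'V'
Result: VQNZGACV


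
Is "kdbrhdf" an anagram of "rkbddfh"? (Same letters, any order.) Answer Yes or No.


String 1: 'rkbddfh' -> sorted: 'bddfhkr'
String 2: 'kdbrhdf' -> sorted: 'bddfhkr'
Compare sorted forms: 'bddfhkr' == 'bddfhkr'
Anagram: Yes


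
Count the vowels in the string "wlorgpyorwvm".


Input string: 'wlorgpyorwvm'
Operation: count vowels (a, e, i, o, u)
Scan: s[0]='w', s[1]='l', s[2]='o' (vowel), s[3]='r', s[4]='g', s[5]='p', s[6]='y', s[7]='o' (vowel), s[8]='r', s[9]='w', s[10]='v', s[11]='m'
Vowels found: 2
Result: 2


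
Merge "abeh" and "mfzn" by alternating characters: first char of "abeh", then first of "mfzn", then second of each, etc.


String 1: 'abeh'
String 2: 'mfzn'
Operation: alternate characters
Pairs: 'a'+'m', 'b'+'f', 'e'+'z', 'h'+'n'
Result: ambfezhn


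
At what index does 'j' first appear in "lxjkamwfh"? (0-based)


Input string: 'lxjkamwfh'
Target: 'j'
Scanning left to right: s[0]='l', s[1]='x', s[2]='j'
First match at index: 2


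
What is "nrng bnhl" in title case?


Input string: 'nrng bnhl'
Operation: capitalize first letter of each word
Word transformations: 'nrng'->'Nrng', 'bnhl'->'Bnhl'
Result: Nrng Bnhl


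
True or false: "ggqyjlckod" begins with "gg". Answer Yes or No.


Input string: 'ggqyjlckod'
Prefix to check: 'gg'
First 2 characters of input: 'gg'
Match: True
Result: Yes


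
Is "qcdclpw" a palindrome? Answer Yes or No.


Input string: 'qcdclpw'
Reversed: 'wplcdcq'
Compare pairs: s[0]='q' vs s[6]='w' (mismatch), s[1]='c' vs s[5]='p' (mismatch), s[2]='d' vs s[4]='l' (mismatch)
Palindrome: No


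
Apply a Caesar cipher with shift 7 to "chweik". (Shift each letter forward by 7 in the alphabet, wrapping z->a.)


Input: 'chweik', shift = 7
Operation: for each letter, (position + 7) mod 26
Mapping: 'c'(2+7=9)->'j', 'h'(7+7=14)->'o', 'w'(22+7=29, 29 mod 26=3)->'d', 'e'(4+7=11)->'l', 'i'(8+7=15)->'p', 'k'(10+7=17)->'r'
Result: jodlpr


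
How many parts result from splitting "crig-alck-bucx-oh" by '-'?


Input string: 'crig-alck-bucx-oh'
Delimiter: '-'
Split result: 'crig', 'alck', 'bucx', 'oh'
Number of parts: 4


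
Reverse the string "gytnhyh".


Input string: 'gytnhyh'
Operation: reverse character order
Original order: 'g' -> 'y' -> 't' -> 'n' -> 'h' -> 'y' -> 'h'
Reversed order: 'h' -> 'y' -> 'h' -> 'n' -> 't' -> 'y' -> 'g'
Result: hyhntyg


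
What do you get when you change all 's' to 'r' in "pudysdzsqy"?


Input string: 'pudysdzsqy'
Operation: replace 's' with 'r'
Positions of 's': 4, 7
After replacement: pudyrdzrqy


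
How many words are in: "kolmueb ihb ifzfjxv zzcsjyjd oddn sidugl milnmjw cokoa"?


Input string: 'kolmueb ihb ifzfjxv zzcsjyjd oddn sidugl milnmjw cokoa'
Operation: split by spaces
Words found: 'kolmueb', 'ihb', 'ifzfjxv', 'zzcsjyjd', 'oddn', 'sidugl', 'milnmjw', 'cokoa'
Word count: 8


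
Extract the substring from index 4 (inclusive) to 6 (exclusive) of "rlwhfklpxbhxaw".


Input string: 'rlwhfklpxbhxaw'
Operation: slice [4:6]
Extract characters: s[4]='f', s[5]='k'
Result: fk


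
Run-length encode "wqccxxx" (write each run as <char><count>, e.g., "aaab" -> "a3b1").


Input: 'wqccxxx'
Operation: identify consecutive runs
Runs: 'w' -> w1, 'q' -> q1, 'cc' -> c2, 'xxx' -> x3
Encoded: w1q1c2x3


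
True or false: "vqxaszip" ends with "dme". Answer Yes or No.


Input string: 'vqxaszip'
Suffix to check: 'dme'
Last 3 characters of input: 'zip'
Match: False
Result: No


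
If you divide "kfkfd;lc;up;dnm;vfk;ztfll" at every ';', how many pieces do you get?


Input string: 'kfkfd;lc;up;dnm;vfk;ztfll'
Delimiter: ';'
Split result: 'kfkfd', 'lc', 'up', 'dnm', 'vfk', 'ztfll'
Number of parts: 6


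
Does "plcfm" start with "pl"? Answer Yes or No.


Input string: 'plcfm'
Prefix to check: 'pl'
First 2 characters of input: 'pl'
Match: True
Result: Yes


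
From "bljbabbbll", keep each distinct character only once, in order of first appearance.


Input: 'bljbabbbll'
Operation: keep first occurrence of each character
Scan: s[0]='b' new -> keep; s[1]='l' new -> keep; s[2]='j' new -> keep; s[3]='b' seen -> skip; s[4]='a' new -> keep; s[5]='b' seen -> skip; s[6]='b' seen -> skip; s[7]='b' seen -> skip; s[8]='l' seen -> skip; s[9]='l' seen -> skip
Result: blja


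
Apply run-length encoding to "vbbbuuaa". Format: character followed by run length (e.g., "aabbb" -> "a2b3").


Input: 'vbbbuuaa'
Operation: identify consecutive runs
Runs: 'v' -> v1, 'bbb' -> b3, 'uu' -> u2, 'aa' -> a2
Encoded: v1b3u2a2


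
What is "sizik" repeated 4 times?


Input string: 'sizik'
Operation: repeat 4 times
Concatenation: 'sizik' + 'sizik' + 'sizik' + 'sizik'
Result: siziksiziksiziksizik


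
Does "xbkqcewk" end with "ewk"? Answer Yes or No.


Input string: 'xbkqcewk'
Suffix to check: 'ewk'
Last 3 characters of input: 'ewk'
Match: True
Result: Yes


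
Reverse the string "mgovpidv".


Input string: 'mgovpidv'
Operation: reverse character order
Original order: 'm' -> 'g' -> 'o' -> 'v' -> 'p' -> 'i' -> 'd' -> 'v'
Reversed order: 'v' -> 'd' -> 'i' -> 'p' -> 'v' -> 'o' -> 'g' -> 'm'
Result: vdipvogm


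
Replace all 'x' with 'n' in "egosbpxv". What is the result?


Input string: 'egosbpxv'
Operation: replace 'x' with 'n'
Positions of 'x': 6
After replacement: egosbpnv


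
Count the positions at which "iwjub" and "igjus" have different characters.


String 1: 'iwjub'
String 2: 'igjus'
Compare each position: pos 0: 'i'=='i', pos 1: 'w'!='g', pos 2: 'j'=='j', pos 3: 'u'=='u', pos 4: 'b'!='s'
Differing positions: 2
Hamming distance: 2


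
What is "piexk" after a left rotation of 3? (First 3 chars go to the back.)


Input: 'piexk', shift = 3
Operation: split at index 3 and swap parts
Front part s[0:3] = 'pie'
Back part s[3:] = 'xk'
Rotated = back + front = 'xk' + 'pie'
Result: xkpie


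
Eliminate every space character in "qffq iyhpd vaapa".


Input string: 'qffq iyhpd vaapa'
Operation: remove all spaces
Words: 'qffq', 'iyhpd', 'vaapa'
Join without spaces: qffqiyhpdvaapa


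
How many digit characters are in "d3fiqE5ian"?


Input string: 'd3fiqE5ian'
Operation: count digit characters (0-9)
Scan: 'd', '3'(digit), 'f', 'i', 'q', 'E', '5'(digit), 'i', 'a', 'n'
Digits found: 2
Result: 2


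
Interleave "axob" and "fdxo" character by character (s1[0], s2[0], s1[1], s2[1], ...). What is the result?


String 1: 'axob'
String 2: 'fdxo'
Operation: alternate characters
Pairs: 'a'+'f', 'x'+'d', 'o'+'x', 'b'+'o'
Result: afxdoxbo


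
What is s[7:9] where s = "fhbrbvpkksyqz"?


Input string: 'fhbrbvpkksyqz'
Operation: slice [7:9]
Extract characters: s[7]='k', s[8]='k'
Result: kk


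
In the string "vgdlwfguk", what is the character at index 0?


Input string: 'vgdlwfguk'
Operation: get character at index 0
Index mapping: s[0]='v'
Result: 'v'


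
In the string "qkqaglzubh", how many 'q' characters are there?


Input string: 'qkqaglzubh'
Target character: 'q'
Scan each position: s[0]='q', s[2]='q'
Matches found at indices: 0, 2
Total: 2


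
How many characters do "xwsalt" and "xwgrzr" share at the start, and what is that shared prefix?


String 1: 'xwsalt'
String 2: 'xwgrzr'
Compare position by position:
pos 0: 'x' vs 'x' match
pos 1: 'w' vs 'w' match
pos 2: 's' vs 'g' differ -> stop
Longest common prefix: "xw" (length 2)


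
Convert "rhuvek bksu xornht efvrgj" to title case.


Input string: 'rhuvek bksu xornht efvrgj'
Operation: capitalize first letter of each word
Word transformations: 'rhuvek'->'Rhuvek', 'bksu'->'Bksu', 'xornht'->'Xornht', 'efvrgj'->'Efvrgj'
Result: Rhuvek Bksu Xornht Efvrgj


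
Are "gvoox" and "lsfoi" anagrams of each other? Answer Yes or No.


String 1: 'gvoox' -> sorted: 'goovx'
String 2: 'lsfoi' -> sorted: 'filos'
Compare sorted forms: 'goovx' != 'filos'
Anagram: No


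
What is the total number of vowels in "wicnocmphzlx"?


Input string: 'wicnocmphzlx'
Operation: count vowels (a, e, i, o, u)
Scan: s[0]='w', s[1]='i' (vowel), s[2]='c', s[3]='n', s[4]='o' (vowel), s[5]='c', s[6]='m', s[7]='p', s[8]='h', s[9]='z', s[10]='l', s[11]='x'
Vowels found: 2
Result: 2


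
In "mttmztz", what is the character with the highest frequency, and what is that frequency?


Input: 'mttmztz'
Operation: tally each character
Counts: 'm':2, 't':3, 'z':2
Maximum: 't' appears 3 times


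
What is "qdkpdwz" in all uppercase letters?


Input string: 'qdkpdwz'
Operation: convert each letter to uppercase
Mapping: 'q'->'Q', 'd'->'D', 'k'->'K', 'p'->'P', 'd'->'D', 'w'->'W', 'z'->'Z'
Result: QDKPDWZ


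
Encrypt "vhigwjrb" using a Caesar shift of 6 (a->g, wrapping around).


Input: 'vhigwjrb', shift = 6
Operation: for each letter, (position + 6) mod 26
Mapping: 'v'(21+6=27, 27 mod 26=1)->'b', 'h'(7+6=13)->'n', 'i'(8+6=14)->'o', 'g'(6+6=12)->'m', 'w'(22+6=28, 28 mod 26=2)->'c', 'j'(9+6=15)->'p', 'r'(17+6=23)->'x', 'b'(1+6=7)->'h'
Result: bnomcpxh


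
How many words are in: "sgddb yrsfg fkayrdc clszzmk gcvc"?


Input string: 'sgddb yrsfg fkayrdc clszzmk gcvc'
Operation: split by spaces
Words found: 'sgddb', 'yrsfg', 'fkayrdc', 'clszzmk', 'gcvc'
Word count: 5


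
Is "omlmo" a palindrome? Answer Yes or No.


Input string: 'omlmo'
Reversed: 'omlmo'
Compare pairs: s[0]='o' vs s[4]='o' (match), s[1]='m' vs s[3]='m' (match)
Palindrome: Yes


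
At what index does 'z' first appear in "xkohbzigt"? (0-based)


Input string: 'xkohbzigt'
Target: 'z'
Scanning left to right: s[0]='x', s[1]='k', s[2]='o', s[3]='h', s[4]='b', s[5]='z'
First match at index: 5


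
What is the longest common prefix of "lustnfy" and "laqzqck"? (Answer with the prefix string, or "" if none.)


String 1: 'lustnfy'
String 2: 'laqzqck'
Compare position by position:
pos 0: 'l' vs 'l' match
pos 1: 'u' vs 'a' differ -> stop
Longest common prefix: "l" (length 1)


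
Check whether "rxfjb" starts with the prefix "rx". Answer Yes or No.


Input string: 'rxfjb'
Prefix to check: 'rx'
First 2 characters of input: 'rx'
Match: True
Result: Yes


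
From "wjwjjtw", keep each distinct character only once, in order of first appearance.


Input: 'wjwjjtw'
Operation: keep first occurrence of each character
Scan: s[0]='w' new -> keep; s[1]='j' new -> keep; s[2]='w' seen -> skip; s[3]='j' seen -> skip; s[4]='j' seen -> skip; s[5]='t' new -> keep; s[6]='w' seen -> skip
Result: wjt


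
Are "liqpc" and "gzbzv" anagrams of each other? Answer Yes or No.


String 1: 'liqpc' -> sorted: 'cilpq'
String 2: 'gzbzv' -> sorted: 'bgvzz'
Compare sorted forms: 'cilpq' != 'bgvzz'
Anagram: No


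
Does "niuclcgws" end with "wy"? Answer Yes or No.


Input string: 'niuclcgws'
Suffix to check: 'wy'
Last 2 characters of input: 'ws'
Match: False
Result: No


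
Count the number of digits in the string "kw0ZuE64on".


Input string: 'kw0ZuE64on'
Operation: count digit characters (0-9)
Scan: 'k', 'w', '0'(digit), 'Z', 'u', 'E', '6'(digit), '4'(digit), 'o', 'n'
Digits found: 3
Result: 3


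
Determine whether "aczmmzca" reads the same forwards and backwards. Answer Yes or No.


Input string: 'aczmmzca'
Reversed: 'aczmmzca'
Compare pairs: s[0]='a' vs s[7]='a' (match), s[1]='c' vs s[6]='c' (match), s[2]='z' vs s[5]='z' (match), s[3]='m' vs s[4]='m' (match)
Palindrome: Yes


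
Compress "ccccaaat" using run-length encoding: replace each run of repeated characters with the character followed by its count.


Input: 'ccccaaat'
Operation: identify consecutive runs
Runs: 'cccc' -> c4, 'aaa' -> a3, 't' -> t1
Encoded: c4a3t1


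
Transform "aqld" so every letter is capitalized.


Input string: 'aqld'
Operation: convert each letter to uppercase
Mapping: 'a'->'A', 'q'->'Q', 'l'->'L', 'd'->'D'
Result: AQLD


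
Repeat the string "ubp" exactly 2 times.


Input string: 'ubp'
Operation: repeat 2 times
Concatenation: 'ubp' + 'ubp'
Result: ubpubp


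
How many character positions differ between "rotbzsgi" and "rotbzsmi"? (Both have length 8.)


String 1: 'rotbzsgi'
String 2: 'rotbzsmi'
Compare each position: pos 0: 'r'=='r', pos 1: 'o'=='o', pos 2: 't'=='t', pos 3: 'b'=='b', pos 4: 'z'=='z', pos 5: 's'=='s', pos 6: 'g'!='m', pos 7: 'i'=='i'
Differing positions: 1
Hamming distance: 1


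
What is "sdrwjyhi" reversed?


Input string: 'sdrwjyhi'
Operation: reverse character order
Original order: 's' -> 'd' -> 'r' -> 'w' -> 'j' -> 'y' -> 'h' -> 'i'
Reversed order: 'i' -> 'h' -> 'y' -> 'j' -> 'w' -> 'r' -> 'd' -> 's'
Result: ihyjwrds


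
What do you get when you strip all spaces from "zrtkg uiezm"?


Input string: 'zrtkg uiezm'
Operation: remove all spaces
Words: 'zrtkg', 'uiezm'
Join without spaces: zrtkguiezm


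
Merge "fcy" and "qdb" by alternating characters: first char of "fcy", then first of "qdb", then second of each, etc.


String 1: 'fcy'
String 2: 'qdb'
Operation: alternate characters
Pairs: 'f'+'q', 'c'+'d', 'y'+'b'
Result: fqcdyb


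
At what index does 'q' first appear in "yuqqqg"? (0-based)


Input string: 'yuqqqg'
Target: 'q'
Scanning left to right: s[0]='y', s[1]='u', s[2]='q'
First match at index: 2
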